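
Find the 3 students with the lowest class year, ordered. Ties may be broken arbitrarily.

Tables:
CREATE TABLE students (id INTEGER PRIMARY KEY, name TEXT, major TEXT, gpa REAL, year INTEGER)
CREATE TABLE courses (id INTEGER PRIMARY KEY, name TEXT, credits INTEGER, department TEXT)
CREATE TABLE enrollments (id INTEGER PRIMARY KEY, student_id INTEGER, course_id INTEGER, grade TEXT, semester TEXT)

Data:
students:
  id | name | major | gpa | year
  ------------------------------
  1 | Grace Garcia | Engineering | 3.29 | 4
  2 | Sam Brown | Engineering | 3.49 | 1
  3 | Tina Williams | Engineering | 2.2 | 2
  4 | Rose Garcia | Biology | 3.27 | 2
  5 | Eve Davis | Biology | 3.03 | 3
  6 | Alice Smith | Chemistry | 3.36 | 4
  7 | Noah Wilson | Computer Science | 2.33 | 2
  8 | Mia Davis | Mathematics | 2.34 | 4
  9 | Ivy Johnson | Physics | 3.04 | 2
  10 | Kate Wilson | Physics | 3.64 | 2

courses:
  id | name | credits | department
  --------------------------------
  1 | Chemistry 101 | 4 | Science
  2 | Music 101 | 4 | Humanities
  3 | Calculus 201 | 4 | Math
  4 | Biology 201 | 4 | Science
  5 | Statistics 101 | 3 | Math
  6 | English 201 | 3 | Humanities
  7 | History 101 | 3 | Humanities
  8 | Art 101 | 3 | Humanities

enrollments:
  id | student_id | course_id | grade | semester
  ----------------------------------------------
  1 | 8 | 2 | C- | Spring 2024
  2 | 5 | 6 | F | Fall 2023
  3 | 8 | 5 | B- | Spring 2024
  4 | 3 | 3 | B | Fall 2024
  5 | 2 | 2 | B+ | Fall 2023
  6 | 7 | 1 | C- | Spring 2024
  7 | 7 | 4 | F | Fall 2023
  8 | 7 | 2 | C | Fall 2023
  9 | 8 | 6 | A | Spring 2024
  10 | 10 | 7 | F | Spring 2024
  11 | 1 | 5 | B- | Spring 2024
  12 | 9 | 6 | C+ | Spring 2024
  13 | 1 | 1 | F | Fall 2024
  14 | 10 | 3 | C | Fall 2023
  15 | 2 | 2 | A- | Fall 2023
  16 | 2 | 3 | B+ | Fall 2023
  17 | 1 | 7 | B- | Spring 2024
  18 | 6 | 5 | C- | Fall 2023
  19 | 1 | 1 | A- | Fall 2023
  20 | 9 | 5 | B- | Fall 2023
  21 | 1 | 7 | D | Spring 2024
SELECT name, year FROM students ORDER BY year ASC LIMIT 3

Execution result:
name | year
Sam Brown | 1
Tina Williams | 2
Rose Garcia | 2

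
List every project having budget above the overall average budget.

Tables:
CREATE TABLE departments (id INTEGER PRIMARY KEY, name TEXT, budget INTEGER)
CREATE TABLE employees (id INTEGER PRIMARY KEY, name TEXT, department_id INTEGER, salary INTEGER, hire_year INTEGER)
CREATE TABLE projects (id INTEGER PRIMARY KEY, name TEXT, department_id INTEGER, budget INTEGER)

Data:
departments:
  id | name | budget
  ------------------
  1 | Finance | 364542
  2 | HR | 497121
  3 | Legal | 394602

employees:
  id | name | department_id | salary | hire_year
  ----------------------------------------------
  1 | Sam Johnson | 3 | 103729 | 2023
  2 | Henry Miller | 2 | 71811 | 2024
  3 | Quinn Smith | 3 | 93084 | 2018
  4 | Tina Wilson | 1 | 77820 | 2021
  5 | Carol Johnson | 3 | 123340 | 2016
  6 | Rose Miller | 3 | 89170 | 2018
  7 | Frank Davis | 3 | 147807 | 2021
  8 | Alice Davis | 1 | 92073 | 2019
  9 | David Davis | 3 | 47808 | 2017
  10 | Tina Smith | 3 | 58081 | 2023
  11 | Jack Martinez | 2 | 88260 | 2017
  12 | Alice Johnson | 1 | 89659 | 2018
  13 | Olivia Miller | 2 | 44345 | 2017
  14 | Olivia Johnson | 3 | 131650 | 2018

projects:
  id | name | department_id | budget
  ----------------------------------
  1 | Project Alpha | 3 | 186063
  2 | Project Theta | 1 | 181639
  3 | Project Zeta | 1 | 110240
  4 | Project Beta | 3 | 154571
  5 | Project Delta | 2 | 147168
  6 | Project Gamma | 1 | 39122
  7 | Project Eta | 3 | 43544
SELECT name, budget FROM projects WHERE budget > (SELECT AVG(budget) FROM projects)

Execution result:
name | budget
Project Alpha | 186063
Project Theta | 181639
Project Beta | 154571
Project Delta | 147168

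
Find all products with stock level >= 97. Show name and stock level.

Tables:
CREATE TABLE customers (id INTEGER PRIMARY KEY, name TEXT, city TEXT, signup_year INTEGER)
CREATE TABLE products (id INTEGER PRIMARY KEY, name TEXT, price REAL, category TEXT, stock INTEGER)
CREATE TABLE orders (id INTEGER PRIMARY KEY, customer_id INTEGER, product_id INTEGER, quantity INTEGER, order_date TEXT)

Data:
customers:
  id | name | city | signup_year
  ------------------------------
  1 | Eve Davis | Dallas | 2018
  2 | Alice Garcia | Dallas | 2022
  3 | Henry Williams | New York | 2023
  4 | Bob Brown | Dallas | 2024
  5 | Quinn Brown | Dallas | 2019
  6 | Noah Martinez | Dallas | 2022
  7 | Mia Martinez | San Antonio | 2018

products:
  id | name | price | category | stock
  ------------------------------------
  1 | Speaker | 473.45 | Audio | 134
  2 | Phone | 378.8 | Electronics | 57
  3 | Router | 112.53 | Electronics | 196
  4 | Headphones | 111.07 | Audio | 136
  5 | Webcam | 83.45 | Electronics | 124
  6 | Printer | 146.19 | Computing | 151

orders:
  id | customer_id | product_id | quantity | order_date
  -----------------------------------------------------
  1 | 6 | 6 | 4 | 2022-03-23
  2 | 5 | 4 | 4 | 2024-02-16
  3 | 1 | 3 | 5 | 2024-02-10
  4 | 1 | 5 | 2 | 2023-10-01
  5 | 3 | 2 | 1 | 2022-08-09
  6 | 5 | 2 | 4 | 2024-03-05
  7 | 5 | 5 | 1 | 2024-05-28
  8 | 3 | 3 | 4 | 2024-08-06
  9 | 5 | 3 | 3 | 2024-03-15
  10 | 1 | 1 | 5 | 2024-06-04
SELECT name, stock FROM products WHERE stock >= 97

Execution result:
name | stock
Speaker | 134
Router | 196
Headphones | 136
Webcam | 124
Printer | 151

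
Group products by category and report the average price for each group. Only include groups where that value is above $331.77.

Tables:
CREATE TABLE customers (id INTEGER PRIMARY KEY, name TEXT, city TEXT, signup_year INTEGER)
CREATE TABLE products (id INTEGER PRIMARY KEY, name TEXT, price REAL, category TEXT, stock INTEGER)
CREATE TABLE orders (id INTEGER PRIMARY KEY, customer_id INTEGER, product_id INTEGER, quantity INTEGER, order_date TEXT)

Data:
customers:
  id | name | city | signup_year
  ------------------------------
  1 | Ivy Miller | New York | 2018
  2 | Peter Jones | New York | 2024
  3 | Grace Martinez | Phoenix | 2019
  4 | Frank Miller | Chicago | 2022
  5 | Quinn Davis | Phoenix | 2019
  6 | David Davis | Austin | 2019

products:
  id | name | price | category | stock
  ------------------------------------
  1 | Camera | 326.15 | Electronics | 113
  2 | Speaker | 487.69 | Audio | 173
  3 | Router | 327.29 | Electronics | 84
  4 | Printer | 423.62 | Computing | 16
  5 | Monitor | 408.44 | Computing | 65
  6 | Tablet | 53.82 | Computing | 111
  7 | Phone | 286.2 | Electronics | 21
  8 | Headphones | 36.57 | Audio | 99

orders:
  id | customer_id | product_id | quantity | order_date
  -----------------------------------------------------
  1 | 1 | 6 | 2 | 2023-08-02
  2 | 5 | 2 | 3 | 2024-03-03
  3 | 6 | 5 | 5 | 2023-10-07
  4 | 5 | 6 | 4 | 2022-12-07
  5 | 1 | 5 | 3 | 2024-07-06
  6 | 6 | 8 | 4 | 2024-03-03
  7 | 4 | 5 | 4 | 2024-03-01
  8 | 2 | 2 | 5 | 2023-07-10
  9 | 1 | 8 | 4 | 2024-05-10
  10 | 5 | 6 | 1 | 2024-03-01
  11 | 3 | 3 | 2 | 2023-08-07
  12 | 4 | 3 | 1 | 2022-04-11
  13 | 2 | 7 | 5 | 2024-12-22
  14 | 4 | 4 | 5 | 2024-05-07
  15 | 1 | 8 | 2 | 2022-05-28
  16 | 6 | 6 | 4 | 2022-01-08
SELECT category, AVG(price) AS avg_price FROM products GROUP BY category HAVING AVG(price) > 331.77

Execution result:
(no rows)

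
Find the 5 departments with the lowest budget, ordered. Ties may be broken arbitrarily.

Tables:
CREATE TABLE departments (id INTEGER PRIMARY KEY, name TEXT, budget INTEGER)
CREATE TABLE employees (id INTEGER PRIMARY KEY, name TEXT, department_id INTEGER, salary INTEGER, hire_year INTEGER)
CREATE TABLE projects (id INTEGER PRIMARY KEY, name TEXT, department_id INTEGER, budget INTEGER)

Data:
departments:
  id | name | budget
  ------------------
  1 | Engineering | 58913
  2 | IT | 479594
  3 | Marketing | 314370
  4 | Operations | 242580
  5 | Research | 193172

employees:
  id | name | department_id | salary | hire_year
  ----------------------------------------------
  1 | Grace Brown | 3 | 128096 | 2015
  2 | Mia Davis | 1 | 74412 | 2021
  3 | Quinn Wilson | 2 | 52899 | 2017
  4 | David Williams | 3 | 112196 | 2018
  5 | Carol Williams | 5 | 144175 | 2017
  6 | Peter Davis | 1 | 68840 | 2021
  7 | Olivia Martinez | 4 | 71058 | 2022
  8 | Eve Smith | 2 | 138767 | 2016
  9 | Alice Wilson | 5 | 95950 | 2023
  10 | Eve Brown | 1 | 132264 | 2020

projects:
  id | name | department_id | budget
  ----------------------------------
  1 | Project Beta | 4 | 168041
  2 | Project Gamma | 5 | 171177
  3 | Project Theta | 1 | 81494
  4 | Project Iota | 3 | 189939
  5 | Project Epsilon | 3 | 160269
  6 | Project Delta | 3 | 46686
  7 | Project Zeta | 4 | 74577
SELECT name, budget FROM departments ORDER BY budget ASC LIMIT 5

Execution result:
name | budget
Engineering | 58913
Research | 193172
Operations | 242580
Marketing | 314370
IT | 479594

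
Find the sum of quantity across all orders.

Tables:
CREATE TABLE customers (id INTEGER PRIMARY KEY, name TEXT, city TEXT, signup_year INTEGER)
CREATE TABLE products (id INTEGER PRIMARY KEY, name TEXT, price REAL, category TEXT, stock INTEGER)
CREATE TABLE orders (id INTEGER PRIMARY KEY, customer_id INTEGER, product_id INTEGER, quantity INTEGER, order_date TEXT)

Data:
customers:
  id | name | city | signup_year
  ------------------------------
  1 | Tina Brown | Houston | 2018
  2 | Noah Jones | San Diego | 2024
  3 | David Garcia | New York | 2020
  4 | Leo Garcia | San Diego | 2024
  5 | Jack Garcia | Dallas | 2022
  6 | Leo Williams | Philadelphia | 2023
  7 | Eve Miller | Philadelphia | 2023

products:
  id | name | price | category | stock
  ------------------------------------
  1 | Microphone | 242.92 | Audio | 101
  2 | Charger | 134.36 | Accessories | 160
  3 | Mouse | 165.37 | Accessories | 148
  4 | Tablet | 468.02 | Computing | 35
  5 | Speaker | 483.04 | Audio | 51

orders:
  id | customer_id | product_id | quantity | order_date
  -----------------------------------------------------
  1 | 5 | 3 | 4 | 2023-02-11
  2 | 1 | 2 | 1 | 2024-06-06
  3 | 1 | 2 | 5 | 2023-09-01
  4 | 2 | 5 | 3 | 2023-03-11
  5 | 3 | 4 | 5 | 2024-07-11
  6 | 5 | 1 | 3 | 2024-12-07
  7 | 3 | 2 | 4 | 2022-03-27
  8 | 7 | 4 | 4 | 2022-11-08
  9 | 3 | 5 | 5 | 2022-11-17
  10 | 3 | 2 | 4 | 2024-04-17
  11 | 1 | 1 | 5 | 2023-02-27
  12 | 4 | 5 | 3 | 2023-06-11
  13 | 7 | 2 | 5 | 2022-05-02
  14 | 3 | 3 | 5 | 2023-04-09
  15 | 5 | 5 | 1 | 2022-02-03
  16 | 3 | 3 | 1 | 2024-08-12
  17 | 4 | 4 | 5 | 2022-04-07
SELECT SUM(quantity) FROM orders

Execution result:
63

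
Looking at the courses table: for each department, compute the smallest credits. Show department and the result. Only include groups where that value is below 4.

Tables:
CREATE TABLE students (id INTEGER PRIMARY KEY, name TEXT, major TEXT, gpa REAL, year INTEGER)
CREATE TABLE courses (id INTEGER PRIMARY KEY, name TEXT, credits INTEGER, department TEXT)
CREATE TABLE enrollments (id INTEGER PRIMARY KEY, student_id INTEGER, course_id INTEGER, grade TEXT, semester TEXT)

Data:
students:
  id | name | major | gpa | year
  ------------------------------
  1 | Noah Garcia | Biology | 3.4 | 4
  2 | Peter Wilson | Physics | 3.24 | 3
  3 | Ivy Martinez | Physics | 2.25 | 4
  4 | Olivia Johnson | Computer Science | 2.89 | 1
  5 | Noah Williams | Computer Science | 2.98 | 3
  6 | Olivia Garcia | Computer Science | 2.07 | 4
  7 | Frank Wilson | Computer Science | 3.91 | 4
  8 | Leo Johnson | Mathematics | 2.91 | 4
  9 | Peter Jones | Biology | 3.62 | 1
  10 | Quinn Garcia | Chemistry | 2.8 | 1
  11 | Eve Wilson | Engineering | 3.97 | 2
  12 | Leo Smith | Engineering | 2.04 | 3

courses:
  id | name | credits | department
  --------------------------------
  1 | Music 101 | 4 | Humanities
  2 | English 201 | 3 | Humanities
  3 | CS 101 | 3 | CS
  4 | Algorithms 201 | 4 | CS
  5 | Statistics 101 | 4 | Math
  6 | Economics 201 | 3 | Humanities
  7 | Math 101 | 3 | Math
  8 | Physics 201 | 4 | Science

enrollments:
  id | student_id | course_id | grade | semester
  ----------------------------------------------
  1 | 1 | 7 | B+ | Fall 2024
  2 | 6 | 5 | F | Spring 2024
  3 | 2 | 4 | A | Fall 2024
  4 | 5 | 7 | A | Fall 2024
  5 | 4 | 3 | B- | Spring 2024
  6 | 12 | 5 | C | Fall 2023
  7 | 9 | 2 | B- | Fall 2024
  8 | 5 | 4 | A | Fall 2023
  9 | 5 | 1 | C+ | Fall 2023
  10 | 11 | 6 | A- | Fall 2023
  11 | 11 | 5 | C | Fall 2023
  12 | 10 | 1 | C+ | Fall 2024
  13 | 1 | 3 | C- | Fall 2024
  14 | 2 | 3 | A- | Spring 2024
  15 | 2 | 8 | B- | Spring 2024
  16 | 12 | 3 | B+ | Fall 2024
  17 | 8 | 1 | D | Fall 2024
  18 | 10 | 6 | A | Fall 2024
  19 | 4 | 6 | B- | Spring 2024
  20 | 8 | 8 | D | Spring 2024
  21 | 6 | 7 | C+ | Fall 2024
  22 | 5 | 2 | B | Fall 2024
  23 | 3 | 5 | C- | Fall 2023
SELECT department, MIN(credits) AS min_credits FROM courses GROUP BY department HAVING MIN(credits) < 4

Execution result:
department | min_credits
CS | 3
Humanities | 3
Math | 3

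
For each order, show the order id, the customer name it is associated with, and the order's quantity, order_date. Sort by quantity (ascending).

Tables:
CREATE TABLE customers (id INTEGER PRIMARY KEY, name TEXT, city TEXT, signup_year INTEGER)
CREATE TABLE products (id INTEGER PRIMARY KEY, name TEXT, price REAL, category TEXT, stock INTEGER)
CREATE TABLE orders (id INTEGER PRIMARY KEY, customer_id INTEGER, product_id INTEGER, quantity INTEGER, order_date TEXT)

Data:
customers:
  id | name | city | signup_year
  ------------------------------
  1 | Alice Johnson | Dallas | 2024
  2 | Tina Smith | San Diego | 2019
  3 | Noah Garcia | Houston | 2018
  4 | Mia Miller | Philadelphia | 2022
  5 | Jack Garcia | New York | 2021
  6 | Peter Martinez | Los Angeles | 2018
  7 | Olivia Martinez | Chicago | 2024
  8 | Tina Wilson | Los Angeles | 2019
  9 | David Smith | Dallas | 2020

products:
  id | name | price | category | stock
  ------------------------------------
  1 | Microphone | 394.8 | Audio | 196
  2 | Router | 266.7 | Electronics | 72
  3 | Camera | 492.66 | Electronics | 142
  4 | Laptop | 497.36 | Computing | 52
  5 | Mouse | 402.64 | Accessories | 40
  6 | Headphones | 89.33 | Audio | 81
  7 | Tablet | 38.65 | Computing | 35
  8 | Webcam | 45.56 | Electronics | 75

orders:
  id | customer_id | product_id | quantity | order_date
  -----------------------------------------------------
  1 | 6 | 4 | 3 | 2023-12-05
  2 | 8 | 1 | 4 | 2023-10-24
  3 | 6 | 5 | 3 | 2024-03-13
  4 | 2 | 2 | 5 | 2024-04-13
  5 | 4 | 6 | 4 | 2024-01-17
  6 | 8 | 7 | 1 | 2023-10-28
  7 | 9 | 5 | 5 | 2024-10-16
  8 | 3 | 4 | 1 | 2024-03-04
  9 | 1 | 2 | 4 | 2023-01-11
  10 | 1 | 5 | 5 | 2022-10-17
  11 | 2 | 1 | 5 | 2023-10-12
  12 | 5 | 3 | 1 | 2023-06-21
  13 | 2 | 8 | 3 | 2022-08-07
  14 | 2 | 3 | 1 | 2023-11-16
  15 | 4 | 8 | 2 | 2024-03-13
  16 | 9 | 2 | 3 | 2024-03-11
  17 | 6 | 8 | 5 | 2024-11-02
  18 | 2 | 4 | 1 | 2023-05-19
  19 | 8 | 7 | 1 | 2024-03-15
SELECT c.id, p.name AS customer, c.quantity, c.order_date FROM orders c JOIN customers p ON c.customer_id = p.id ORDER BY c.quantity ASC

Execution result:
id | customer | quantity | order_date
6 | Tina Wilson | 1 | 2023-10-28
8 | Noah Garcia | 1 | 2024-03-04
12 | Jack Garcia | 1 | 2023-06-21
14 | Tina Smith | 1 | 2023-11-16
18 | Tina Smith | 1 | 2023-05-19
19 | Tina Wilson | 1 | 2024-03-15
15 | Mia Miller | 2 | 2024-03-13
1 | Peter Martinez | 3 | 2023-12-05
3 | Peter Martinez | 3 | 2024-03-13
13 | Tina Smith | 3 | 2022-08-07
16 | David Smith | 3 | 2024-03-11
2 | Tina Wilson | 4 | 2023-10-24
5 | Mia Miller | 4 | 2024-01-17
9 | Alice Johnson | 4 | 2023-01-11
4 | Tina Smith | 5 | 2024-04-13
7 | David Smith | 5 | 2024-10-16
10 | Alice Johnson | 5 | 2022-10-17
11 | Tina Smith | 5 | 2023-10-12
17 | Peter Martinez | 5 | 2024-11-02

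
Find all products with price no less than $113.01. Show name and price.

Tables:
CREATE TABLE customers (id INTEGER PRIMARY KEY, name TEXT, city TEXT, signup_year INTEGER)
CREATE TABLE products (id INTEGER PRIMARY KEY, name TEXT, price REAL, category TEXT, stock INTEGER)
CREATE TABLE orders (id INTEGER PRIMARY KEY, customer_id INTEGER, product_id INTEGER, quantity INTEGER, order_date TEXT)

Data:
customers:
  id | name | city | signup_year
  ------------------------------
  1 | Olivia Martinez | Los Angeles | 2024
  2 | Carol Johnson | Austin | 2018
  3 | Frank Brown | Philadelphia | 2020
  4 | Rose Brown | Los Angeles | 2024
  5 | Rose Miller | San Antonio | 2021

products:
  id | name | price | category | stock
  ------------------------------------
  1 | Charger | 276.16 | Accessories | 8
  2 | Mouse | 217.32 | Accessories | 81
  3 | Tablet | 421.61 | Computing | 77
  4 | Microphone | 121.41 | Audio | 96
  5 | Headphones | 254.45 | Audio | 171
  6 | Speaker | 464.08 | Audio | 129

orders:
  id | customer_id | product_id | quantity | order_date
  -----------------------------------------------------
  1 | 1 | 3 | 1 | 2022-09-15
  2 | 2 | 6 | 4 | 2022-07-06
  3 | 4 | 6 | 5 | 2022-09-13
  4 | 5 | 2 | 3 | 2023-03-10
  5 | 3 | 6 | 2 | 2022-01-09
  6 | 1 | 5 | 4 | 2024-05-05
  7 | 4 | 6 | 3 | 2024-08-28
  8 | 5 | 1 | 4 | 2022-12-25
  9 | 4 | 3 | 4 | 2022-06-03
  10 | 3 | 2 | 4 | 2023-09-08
SELECT name, price FROM products WHERE price >= 113.01

Execution result:
name | price
Charger | 276.16
Mouse | 217.32
Tablet | 421.61
Microphone | 121.41
Headphones | 254.45
Speaker | 464.08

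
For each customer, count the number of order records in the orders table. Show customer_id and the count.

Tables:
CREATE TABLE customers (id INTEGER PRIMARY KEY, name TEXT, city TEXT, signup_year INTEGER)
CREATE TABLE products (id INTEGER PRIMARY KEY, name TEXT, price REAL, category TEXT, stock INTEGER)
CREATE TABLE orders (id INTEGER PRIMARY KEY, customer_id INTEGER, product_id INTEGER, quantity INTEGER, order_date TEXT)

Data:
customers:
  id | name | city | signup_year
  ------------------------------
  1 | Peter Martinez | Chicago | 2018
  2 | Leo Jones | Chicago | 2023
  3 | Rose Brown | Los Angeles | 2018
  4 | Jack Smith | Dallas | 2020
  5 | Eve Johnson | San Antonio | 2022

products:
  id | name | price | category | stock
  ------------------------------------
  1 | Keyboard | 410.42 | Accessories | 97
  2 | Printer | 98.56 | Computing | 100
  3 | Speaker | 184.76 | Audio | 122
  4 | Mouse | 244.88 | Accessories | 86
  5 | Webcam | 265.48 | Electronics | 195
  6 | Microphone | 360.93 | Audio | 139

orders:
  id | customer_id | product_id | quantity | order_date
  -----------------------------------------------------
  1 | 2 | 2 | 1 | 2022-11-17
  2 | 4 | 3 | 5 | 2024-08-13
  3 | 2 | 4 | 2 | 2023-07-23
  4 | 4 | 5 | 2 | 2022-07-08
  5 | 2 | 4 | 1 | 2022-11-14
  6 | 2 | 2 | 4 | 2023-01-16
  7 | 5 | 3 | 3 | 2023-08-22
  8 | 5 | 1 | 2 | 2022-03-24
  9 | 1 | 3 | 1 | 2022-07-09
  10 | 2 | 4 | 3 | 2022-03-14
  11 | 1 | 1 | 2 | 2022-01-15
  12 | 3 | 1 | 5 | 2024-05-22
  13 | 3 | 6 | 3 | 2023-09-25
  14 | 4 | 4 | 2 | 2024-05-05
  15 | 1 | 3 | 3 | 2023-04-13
SELECT customer_id, COUNT(*) AS order_count FROM orders GROUP BY customer_id

Execution result:
customer_id | order_count
1 | 3
2 | 5
3 | 2
4 | 3
5 | 2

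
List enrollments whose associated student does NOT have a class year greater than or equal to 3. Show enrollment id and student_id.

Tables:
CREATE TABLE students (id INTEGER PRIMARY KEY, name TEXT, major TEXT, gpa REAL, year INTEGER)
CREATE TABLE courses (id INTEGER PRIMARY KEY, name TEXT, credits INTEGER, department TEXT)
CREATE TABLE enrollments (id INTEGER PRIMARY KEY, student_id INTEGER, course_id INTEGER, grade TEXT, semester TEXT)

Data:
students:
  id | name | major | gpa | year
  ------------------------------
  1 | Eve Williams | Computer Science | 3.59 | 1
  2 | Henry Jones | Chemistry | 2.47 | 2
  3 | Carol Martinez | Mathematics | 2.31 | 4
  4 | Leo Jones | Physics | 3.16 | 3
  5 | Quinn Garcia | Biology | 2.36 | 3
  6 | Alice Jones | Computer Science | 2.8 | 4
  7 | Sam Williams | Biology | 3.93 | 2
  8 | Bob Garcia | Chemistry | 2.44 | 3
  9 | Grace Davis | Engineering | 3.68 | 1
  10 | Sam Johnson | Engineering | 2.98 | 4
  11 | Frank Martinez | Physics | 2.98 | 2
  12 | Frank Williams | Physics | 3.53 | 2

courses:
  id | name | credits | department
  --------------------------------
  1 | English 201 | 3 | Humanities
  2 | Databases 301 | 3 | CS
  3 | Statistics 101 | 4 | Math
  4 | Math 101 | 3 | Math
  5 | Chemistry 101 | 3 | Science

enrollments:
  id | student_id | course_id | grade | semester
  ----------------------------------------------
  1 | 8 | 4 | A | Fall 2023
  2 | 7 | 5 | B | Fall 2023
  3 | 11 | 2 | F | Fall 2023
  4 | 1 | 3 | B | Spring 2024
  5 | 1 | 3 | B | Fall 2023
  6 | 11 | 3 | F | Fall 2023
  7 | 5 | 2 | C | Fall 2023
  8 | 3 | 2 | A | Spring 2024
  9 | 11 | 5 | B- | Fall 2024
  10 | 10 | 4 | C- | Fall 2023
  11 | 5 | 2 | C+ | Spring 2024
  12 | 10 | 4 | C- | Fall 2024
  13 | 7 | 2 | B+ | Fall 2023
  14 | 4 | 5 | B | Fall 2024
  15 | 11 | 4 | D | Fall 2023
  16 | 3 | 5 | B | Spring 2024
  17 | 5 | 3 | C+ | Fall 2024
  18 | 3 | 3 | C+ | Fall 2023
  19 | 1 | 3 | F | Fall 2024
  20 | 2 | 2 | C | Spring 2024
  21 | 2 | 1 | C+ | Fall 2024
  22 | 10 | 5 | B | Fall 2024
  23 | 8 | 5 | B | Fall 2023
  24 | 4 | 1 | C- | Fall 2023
SELECT id, student_id FROM enrollments WHERE student_id NOT IN (SELECT id FROM students WHERE year >= 3)

Execution result:
id | student_id
2 | 7
3 | 11
4 | 1
5 | 1
6 | 11
9 | 11
13 | 7
15 | 11
19 | 1
20 | 2
21 | 2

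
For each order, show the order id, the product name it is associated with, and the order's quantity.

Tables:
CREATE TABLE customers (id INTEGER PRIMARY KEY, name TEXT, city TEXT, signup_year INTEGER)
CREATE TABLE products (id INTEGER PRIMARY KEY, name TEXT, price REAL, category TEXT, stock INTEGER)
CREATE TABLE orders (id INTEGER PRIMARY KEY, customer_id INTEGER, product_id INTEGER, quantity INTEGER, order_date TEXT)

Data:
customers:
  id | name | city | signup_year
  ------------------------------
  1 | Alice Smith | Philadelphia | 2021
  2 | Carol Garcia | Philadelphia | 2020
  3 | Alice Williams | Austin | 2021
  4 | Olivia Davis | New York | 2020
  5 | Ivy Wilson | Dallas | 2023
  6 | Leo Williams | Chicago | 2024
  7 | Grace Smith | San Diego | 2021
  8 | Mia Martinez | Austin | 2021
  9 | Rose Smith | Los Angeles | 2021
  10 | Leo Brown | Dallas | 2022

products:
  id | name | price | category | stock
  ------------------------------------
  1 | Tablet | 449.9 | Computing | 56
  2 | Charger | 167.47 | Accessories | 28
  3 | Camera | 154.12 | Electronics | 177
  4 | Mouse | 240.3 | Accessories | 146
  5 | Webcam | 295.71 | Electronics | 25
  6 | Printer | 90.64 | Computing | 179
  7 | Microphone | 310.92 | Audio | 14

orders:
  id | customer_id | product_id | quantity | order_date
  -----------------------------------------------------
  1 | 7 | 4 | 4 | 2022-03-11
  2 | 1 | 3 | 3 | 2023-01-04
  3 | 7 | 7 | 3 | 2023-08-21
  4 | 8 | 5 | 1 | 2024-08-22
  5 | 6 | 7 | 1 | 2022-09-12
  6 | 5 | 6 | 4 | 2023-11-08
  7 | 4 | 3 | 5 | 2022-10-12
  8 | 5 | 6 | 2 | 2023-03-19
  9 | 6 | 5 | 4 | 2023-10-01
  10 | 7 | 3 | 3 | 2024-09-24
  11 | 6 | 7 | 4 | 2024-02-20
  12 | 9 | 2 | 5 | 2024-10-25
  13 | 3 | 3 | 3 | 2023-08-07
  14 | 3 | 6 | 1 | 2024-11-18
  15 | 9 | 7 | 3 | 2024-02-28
SELECT c.id, p.name AS product, c.quantity FROM orders c JOIN products p ON c.product_id = p.id

Execution result:
id | product | quantity
1 | Mouse | 4
2 | Camera | 3
3 | Microphone | 3
4 | Webcam | 1
5 | Microphone | 1
6 | Printer | 4
7 | Camera | 5
8 | Printer | 2
9 | Webcam | 4
10 | Camera | 3
11 | Microphone | 4
12 | Charger | 5
13 | Camera | 3
14 | Printer | 1
15 | Microphone | 3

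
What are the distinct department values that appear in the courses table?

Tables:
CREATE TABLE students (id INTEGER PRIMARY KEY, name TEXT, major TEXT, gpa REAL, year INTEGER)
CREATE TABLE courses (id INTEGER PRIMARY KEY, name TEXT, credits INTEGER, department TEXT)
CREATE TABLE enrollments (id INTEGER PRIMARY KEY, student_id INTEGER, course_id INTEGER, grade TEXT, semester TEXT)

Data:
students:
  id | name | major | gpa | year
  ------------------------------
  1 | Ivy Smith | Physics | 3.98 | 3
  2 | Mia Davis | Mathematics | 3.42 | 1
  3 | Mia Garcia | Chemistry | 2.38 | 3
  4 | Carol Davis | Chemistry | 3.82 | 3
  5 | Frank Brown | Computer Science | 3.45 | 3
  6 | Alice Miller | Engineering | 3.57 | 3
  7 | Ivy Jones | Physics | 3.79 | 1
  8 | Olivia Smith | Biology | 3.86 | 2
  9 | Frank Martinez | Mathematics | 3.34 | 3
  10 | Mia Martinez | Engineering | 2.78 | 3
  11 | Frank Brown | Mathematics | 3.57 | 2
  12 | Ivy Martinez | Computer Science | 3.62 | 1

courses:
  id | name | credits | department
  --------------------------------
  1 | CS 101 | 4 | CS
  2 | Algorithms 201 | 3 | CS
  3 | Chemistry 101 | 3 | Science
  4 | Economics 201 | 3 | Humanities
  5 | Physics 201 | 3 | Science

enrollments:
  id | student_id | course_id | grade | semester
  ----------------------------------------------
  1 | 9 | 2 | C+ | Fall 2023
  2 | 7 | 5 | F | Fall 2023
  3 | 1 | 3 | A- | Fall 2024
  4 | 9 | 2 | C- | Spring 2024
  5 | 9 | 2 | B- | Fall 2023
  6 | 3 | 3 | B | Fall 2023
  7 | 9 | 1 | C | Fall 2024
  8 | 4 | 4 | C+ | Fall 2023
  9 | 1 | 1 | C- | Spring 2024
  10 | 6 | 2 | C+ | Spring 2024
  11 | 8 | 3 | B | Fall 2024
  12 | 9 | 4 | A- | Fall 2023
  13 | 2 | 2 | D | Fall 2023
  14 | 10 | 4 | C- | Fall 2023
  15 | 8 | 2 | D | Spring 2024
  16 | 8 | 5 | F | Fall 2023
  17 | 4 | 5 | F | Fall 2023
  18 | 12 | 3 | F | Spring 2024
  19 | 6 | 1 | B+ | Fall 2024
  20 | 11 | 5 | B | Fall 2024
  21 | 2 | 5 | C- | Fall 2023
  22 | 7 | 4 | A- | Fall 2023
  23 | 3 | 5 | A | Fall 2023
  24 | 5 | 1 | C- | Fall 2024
SELECT DISTINCT department FROM courses

Execution result:
department
CS
Science
Humanities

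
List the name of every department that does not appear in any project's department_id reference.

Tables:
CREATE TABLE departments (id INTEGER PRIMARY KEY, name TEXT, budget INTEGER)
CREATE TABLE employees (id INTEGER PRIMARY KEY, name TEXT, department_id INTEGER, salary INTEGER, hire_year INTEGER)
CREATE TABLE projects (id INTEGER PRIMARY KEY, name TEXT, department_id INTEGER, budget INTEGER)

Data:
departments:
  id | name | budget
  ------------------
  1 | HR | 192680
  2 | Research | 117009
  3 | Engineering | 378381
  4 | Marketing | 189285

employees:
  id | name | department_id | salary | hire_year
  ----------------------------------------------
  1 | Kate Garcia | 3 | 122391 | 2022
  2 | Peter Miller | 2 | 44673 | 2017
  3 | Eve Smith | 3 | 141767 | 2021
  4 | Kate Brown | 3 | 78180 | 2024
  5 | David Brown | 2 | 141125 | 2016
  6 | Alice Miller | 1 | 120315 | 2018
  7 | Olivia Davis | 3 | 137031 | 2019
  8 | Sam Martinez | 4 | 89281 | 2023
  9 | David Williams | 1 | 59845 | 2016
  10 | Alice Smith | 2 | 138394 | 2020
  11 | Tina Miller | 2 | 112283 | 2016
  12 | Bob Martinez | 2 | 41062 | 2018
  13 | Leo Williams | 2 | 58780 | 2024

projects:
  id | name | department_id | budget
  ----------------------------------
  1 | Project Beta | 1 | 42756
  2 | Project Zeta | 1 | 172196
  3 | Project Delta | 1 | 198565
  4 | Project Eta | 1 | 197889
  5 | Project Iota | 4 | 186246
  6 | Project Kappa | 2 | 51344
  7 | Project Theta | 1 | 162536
SELECT p.name FROM departments p LEFT JOIN projects c ON c.department_id = p.id WHERE c.id IS NULL

Execution result:
Engineering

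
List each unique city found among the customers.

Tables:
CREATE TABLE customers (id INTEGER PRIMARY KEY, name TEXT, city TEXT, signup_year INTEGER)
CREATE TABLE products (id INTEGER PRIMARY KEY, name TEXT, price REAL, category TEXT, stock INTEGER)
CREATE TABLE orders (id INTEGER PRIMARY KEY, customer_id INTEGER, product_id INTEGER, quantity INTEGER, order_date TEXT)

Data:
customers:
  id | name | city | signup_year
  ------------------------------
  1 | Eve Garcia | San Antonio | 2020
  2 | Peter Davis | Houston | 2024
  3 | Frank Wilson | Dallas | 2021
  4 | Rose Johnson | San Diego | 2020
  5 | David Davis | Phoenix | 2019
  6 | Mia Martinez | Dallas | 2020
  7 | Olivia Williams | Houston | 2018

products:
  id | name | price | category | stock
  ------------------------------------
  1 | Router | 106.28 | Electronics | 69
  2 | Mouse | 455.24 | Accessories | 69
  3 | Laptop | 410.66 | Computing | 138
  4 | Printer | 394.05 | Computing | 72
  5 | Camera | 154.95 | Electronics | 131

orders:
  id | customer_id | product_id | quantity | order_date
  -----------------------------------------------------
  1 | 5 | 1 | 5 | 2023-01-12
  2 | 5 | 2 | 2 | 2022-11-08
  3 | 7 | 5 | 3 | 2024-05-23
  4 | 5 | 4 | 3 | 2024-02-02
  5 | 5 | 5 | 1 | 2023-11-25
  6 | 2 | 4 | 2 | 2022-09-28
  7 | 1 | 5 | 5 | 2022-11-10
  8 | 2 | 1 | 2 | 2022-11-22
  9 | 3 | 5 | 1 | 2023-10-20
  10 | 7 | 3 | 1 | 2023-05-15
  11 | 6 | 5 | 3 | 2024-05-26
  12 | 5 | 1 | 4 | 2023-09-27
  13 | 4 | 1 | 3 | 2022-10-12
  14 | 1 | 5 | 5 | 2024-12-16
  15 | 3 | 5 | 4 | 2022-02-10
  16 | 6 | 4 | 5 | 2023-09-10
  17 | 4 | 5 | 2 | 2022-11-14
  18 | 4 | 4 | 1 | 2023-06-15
SELECT DISTINCT city FROM customers

Execution result:
city
San Antonio
Houston
Dallas
San Diego
Phoenix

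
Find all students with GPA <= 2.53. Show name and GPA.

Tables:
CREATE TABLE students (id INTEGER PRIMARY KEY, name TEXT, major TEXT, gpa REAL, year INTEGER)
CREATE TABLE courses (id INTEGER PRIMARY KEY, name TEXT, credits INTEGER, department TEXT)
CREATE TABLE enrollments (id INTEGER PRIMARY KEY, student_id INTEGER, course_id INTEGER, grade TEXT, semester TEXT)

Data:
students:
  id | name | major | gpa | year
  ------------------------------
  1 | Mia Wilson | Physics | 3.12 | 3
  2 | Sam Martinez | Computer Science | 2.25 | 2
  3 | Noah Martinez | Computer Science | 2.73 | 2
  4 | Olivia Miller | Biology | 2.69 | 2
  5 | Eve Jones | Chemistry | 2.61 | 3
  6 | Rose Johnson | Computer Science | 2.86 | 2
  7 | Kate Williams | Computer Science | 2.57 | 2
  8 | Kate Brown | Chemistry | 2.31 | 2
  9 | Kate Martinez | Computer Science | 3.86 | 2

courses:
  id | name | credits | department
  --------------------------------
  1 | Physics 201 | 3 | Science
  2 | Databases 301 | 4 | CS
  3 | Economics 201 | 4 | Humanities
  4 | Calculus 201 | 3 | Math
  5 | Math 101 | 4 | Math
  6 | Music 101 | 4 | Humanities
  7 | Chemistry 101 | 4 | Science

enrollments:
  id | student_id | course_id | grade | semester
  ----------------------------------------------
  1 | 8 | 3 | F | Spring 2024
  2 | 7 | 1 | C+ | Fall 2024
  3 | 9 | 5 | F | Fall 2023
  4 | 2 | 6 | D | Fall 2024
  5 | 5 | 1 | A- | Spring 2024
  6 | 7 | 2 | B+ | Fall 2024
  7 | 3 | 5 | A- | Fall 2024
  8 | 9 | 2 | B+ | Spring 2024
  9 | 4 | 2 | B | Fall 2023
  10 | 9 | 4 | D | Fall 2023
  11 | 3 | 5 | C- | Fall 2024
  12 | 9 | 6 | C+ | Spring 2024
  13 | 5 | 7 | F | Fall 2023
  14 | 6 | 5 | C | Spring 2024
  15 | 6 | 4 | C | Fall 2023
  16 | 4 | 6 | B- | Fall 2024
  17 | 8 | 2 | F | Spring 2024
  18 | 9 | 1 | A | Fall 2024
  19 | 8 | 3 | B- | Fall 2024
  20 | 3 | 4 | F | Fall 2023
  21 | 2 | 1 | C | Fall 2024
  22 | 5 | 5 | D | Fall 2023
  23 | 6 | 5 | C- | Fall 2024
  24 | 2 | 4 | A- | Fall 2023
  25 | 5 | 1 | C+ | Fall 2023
SELECT name, gpa FROM students WHERE gpa <= 2.53

Execution result:
name | gpa
Sam Martinez | 2.25
Kate Brown | 2.31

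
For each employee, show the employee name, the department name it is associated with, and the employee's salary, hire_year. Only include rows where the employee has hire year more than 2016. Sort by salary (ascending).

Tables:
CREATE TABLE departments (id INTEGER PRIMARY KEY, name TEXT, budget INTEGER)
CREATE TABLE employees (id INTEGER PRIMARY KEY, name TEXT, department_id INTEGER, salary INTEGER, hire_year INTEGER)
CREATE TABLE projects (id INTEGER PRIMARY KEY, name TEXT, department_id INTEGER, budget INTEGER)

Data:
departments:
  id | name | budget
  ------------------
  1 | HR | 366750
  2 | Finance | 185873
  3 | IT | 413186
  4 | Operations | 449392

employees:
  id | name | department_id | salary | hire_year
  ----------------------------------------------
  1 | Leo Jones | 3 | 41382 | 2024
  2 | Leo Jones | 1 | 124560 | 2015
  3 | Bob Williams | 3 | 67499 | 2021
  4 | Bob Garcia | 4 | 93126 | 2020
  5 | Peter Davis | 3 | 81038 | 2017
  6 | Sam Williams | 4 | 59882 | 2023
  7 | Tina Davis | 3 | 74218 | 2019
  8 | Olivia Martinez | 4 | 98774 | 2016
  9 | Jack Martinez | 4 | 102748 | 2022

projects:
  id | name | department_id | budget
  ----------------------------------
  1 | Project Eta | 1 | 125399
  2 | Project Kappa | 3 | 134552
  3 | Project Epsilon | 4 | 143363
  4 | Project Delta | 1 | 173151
SELECT c.name, p.name AS department, c.salary, c.hire_year FROM employees c JOIN departments p ON c.department_id = p.id WHERE c.hire_year > 2016 ORDER BY c.salary ASC

Execution result:
name | department | salary | hire_year
Leo Jones | IT | 41382 | 2024
Sam Williams | Operations | 59882 | 2023
Bob Williams | IT | 67499 | 2021
Tina Davis | IT | 74218 | 2019
Peter Davis | IT | 81038 | 2017
Bob Garcia | Operations | 93126 | 2020
Jack Martinez | Operations | 102748 | 2022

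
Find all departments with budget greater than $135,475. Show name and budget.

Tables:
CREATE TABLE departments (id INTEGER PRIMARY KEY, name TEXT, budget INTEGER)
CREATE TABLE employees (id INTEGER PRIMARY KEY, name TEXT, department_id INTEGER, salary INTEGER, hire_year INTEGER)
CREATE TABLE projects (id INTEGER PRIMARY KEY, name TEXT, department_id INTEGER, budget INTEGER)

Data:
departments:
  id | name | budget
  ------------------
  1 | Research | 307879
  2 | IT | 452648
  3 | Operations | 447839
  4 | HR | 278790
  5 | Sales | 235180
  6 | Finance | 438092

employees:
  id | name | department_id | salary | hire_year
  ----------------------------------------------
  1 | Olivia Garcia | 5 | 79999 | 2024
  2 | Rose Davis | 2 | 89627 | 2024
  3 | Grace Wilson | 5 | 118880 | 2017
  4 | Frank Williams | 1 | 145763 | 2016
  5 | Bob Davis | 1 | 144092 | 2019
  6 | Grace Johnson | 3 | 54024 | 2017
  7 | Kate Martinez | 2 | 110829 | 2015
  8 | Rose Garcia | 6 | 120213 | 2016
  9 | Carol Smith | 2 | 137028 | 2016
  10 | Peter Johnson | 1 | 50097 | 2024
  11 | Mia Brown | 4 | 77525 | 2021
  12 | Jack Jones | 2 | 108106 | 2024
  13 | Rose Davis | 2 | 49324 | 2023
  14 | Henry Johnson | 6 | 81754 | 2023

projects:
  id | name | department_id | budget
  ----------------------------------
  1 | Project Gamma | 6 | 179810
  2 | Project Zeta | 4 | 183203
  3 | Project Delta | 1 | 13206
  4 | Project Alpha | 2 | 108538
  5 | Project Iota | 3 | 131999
SELECT name, budget FROM departments WHERE budget > 135475

Execution result:
name | budget
Research | 307879
IT | 452648
Operations | 447839
HR | 278790
Sales | 235180
Finance | 438092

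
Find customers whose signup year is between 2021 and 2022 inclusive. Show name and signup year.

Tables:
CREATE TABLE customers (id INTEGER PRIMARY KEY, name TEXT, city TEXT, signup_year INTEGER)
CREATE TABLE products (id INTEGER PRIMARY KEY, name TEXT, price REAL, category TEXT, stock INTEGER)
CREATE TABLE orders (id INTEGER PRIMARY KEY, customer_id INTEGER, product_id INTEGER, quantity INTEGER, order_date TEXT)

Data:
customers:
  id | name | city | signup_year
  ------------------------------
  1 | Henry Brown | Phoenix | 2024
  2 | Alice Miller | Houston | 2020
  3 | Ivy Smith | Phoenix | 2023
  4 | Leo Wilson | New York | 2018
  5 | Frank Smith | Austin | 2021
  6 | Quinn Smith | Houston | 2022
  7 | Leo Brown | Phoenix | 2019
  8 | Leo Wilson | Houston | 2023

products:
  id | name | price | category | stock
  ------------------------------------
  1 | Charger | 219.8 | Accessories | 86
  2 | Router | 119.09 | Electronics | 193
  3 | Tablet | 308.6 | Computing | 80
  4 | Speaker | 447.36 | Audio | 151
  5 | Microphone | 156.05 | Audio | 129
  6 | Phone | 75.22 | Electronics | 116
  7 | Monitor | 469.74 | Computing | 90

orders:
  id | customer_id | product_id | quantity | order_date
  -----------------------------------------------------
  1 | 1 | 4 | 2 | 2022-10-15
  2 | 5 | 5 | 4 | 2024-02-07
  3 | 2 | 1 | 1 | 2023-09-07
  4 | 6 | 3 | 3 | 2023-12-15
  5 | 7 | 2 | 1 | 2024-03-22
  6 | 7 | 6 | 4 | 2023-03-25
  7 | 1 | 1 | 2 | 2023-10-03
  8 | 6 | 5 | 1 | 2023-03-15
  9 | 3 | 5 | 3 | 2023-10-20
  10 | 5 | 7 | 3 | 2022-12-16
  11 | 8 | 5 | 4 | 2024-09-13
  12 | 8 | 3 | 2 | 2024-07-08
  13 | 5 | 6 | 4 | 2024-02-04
SELECT name, signup_year FROM customers WHERE signup_year BETWEEN 2021 AND 2022

Execution result:
name | signup_year
Frank Smith | 2021
Quinn Smith | 2022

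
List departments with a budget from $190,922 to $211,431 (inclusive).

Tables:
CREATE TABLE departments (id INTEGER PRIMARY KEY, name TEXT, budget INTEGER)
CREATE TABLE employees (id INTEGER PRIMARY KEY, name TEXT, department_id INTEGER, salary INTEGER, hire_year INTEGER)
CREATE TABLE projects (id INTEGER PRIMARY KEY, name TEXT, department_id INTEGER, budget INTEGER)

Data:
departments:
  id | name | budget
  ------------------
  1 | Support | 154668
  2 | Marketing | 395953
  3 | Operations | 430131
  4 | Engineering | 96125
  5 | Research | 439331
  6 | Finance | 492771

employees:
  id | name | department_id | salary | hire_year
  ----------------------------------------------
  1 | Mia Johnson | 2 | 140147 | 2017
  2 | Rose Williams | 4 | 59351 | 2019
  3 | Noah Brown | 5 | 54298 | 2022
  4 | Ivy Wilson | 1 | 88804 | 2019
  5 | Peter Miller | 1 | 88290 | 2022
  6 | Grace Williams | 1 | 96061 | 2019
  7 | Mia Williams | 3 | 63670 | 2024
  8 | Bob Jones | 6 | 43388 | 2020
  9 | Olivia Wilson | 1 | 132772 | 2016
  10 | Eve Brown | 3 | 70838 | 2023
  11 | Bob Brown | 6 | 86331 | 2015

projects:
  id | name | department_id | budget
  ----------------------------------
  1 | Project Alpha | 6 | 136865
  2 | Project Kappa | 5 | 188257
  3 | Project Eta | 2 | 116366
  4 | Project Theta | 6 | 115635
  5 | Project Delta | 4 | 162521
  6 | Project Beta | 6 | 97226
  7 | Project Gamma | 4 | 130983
SELECT name, budget FROM departments WHERE budget BETWEEN 190922 AND 211431

Execution result:
(no rows)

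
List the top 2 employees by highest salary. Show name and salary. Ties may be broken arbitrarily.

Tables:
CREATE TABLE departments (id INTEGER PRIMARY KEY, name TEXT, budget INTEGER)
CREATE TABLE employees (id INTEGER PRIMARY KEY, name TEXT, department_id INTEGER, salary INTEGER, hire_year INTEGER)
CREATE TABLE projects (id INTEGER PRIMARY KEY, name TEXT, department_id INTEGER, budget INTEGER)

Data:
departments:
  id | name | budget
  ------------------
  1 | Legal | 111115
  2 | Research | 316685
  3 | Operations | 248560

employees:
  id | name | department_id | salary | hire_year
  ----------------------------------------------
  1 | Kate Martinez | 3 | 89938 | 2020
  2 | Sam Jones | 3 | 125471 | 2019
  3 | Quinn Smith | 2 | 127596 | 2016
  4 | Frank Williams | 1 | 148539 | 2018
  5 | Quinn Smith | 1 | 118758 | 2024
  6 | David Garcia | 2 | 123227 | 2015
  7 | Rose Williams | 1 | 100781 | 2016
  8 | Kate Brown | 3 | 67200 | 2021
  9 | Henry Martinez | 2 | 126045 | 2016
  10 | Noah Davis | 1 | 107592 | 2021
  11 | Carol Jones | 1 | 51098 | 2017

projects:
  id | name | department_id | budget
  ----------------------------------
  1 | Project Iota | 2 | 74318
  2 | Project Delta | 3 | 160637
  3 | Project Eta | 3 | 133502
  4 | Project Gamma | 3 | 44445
SELECT name, salary FROM employees ORDER BY salary DESC LIMIT 2

Execution result:
name | salary
Frank Williams | 148539
Quinn Smith | 127596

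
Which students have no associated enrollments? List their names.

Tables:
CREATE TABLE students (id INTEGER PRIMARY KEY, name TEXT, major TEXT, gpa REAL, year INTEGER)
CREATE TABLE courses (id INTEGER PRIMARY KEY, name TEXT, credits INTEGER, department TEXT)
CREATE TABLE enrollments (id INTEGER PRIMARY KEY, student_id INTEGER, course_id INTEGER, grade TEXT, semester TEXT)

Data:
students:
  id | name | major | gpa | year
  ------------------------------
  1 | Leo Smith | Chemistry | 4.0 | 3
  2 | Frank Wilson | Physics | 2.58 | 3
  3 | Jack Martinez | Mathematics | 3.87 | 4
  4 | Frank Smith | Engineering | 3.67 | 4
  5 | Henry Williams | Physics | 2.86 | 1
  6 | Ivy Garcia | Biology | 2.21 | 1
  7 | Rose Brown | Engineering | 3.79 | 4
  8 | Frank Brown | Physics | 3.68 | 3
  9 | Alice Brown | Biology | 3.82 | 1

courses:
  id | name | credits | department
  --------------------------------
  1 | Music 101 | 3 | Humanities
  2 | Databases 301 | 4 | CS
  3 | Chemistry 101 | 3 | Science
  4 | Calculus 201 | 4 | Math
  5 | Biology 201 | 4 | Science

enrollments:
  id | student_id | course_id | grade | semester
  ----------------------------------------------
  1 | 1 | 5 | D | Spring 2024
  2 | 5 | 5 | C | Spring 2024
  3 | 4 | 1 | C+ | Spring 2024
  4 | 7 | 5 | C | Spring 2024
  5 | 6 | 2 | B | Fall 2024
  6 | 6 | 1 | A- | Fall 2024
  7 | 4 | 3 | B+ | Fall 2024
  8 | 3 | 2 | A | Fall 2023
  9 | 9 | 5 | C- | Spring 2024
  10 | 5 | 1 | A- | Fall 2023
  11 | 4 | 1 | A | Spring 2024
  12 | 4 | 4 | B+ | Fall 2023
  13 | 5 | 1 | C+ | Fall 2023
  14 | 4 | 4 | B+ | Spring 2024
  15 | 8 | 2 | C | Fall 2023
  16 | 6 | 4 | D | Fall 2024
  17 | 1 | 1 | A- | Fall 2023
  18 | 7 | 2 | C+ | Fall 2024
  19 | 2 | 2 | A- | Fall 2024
SELECT p.name FROM students p LEFT JOIN enrollments c ON c.student_id = p.id WHERE c.id IS NULL

Execution result:
(no rows)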